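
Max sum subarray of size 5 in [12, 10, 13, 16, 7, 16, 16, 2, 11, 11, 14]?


[0:5]: 58
[1:6]: 62
[2:7]: 68
[3:8]: 57
[4:9]: 52
[5:10]: 56
[6:11]: 54

Max: 68 at [2:7]


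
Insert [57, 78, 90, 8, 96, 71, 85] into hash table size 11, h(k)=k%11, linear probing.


Insert 57: h=2 -> slot 2
Insert 78: h=1 -> slot 1
Insert 90: h=2, 1 probes -> slot 3
Insert 8: h=8 -> slot 8
Insert 96: h=8, 1 probes -> slot 9
Insert 71: h=5 -> slot 5
Insert 85: h=8, 2 probes -> slot 10

Table: [None, 78, 57, 90, None, 71, None, None, 8, 96, 85]


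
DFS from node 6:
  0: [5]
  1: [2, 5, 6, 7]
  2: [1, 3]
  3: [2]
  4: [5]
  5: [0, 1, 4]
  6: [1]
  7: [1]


Visit 6, push [1]
Visit 1, push [7, 5, 2]
Visit 2, push [3]
Visit 3, push []
Visit 5, push [4, 0]
Visit 0, push []
Visit 4, push []
Visit 7, push []

DFS order: [6, 1, 2, 3, 5, 0, 4, 7]


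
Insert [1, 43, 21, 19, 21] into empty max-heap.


Insert 1: [1]
Insert 43: [43, 1]
Insert 21: [43, 1, 21]
Insert 19: [43, 19, 21, 1]
Insert 21: [43, 21, 21, 1, 19]

Final heap: [43, 21, 21, 1, 19]


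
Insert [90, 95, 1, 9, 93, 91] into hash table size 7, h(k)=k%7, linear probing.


Insert 90: h=6 -> slot 6
Insert 95: h=4 -> slot 4
Insert 1: h=1 -> slot 1
Insert 9: h=2 -> slot 2
Insert 93: h=2, 1 probes -> slot 3
Insert 91: h=0 -> slot 0

Table: [91, 1, 9, 93, 95, None, 90]


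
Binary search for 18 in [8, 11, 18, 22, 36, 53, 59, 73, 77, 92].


Step 1: lo=0, hi=9, mid=4, val=36
Step 2: lo=0, hi=3, mid=1, val=11
Step 3: lo=2, hi=3, mid=2, val=18

Found at index 2


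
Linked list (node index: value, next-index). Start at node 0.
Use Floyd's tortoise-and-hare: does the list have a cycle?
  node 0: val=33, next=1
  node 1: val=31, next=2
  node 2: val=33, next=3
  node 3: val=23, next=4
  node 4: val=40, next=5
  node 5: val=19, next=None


Floyd's tortoise (slow, +1) and hare (fast, +2):
  init: slow=0, fast=0
  step 1: slow=1, fast=2
  step 2: slow=2, fast=4
  step 3: fast 4->5->None, no cycle

Cycle: no


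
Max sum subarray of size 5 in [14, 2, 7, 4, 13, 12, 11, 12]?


[0:5]: 40
[1:6]: 38
[2:7]: 47
[3:8]: 52

Max: 52 at [3:8]


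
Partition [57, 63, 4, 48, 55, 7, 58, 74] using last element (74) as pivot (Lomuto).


Pivot: 74
  57 <= 74: advance i (no swap)
  63 <= 74: advance i (no swap)
  4 <= 74: advance i (no swap)
  48 <= 74: advance i (no swap)
  55 <= 74: advance i (no swap)
  7 <= 74: advance i (no swap)
  58 <= 74: advance i (no swap)
Place pivot at 7: [57, 63, 4, 48, 55, 7, 58, 74]

Partitioned: [57, 63, 4, 48, 55, 7, 58, 74]


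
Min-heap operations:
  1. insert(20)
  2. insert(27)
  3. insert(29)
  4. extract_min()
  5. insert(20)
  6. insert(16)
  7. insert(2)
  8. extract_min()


insert(20) -> [20]
insert(27) -> [20, 27]
insert(29) -> [20, 27, 29]
extract_min()->20, [27, 29]
insert(20) -> [20, 29, 27]
insert(16) -> [16, 20, 27, 29]
insert(2) -> [2, 16, 27, 29, 20]
extract_min()->2, [16, 20, 27, 29]

Final heap: [16, 20, 27, 29]


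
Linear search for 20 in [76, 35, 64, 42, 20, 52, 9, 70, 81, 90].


i=0: 76!=20
i=1: 35!=20
i=2: 64!=20
i=3: 42!=20
i=4: 20==20 found!

Found at 4, 5 comps


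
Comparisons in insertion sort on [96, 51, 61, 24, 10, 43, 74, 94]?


Algorithm: insertion sort
Input: [96, 51, 61, 24, 10, 43, 74, 94]
Sorted: [10, 24, 43, 51, 61, 74, 94, 96]

18


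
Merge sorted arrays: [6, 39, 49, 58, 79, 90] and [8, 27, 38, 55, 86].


Take 6 from A
Take 8 from B
Take 27 from B
Take 38 from B
Take 39 from A
Take 49 from A
Take 55 from B
Take 58 from A
Take 79 from A
Take 86 from B

Merged: [6, 8, 27, 38, 39, 49, 55, 58, 79, 86, 90]


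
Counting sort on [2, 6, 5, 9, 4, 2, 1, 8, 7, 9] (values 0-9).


Input: [2, 6, 5, 9, 4, 2, 1, 8, 7, 9]
Counts: [0, 1, 2, 0, 1, 1, 1, 1, 1, 2]

Sorted: [1, 2, 2, 4, 5, 6, 7, 8, 9, 9]


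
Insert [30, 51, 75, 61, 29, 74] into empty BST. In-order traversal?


Insert 30: root
Insert 51: R from 30
Insert 75: R from 30 -> R from 51
Insert 61: R from 30 -> R from 51 -> L from 75
Insert 29: L from 30
Insert 74: R from 30 -> R from 51 -> L from 75 -> R from 61

In-order: [29, 30, 51, 61, 74, 75]


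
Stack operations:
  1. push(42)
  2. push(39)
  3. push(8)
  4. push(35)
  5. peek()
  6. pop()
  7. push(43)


push(42) -> [42]
push(39) -> [42, 39]
push(8) -> [42, 39, 8]
push(35) -> [42, 39, 8, 35]
peek()->35
pop()->35, [42, 39, 8]
push(43) -> [42, 39, 8, 43]

Final stack: [42, 39, 8, 43]


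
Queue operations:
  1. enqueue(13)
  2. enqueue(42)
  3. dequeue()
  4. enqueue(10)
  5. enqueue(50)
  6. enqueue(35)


enqueue(13) -> [13]
enqueue(42) -> [13, 42]
dequeue()->13, [42]
enqueue(10) -> [42, 10]
enqueue(50) -> [42, 10, 50]
enqueue(35) -> [42, 10, 50, 35]

Final queue: [42, 10, 50, 35]


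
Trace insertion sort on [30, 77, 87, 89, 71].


Initial: [30, 77, 87, 89, 71]
Insert 77: [30, 77, 87, 89, 71]
Insert 87: [30, 77, 87, 89, 71]
Insert 89: [30, 77, 87, 89, 71]
Insert 71: [30, 71, 77, 87, 89]

Sorted: [30, 71, 77, 87, 89]


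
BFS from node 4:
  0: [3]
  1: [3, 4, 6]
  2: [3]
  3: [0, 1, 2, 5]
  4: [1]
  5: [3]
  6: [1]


Visit 4, enqueue [1]
Visit 1, enqueue [3, 6]
Visit 3, enqueue [0, 2, 5]
Visit 6, enqueue []
Visit 0, enqueue []
Visit 2, enqueue []
Visit 5, enqueue []

BFS order: [4, 1, 3, 6, 0, 2, 5]


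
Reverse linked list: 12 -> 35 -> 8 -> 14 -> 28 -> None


Step 1: curr=12, set curr.next=prev(None) | reversed so far: 12
Step 2: curr=35, set curr.next=prev(12) | reversed so far: 35 -> 12
Step 3: curr=8, set curr.next=prev(35) | reversed so far: 8 -> 35 -> 12
Step 4: curr=14, set curr.next=prev(8) | reversed so far: 14 -> 8 -> 35 -> 12
Step 5: curr=28, set curr.next=prev(14) | reversed so far: 28 -> 14 -> 8 -> 35 -> 12

28 -> 14 -> 8 -> 35 -> 12 -> None


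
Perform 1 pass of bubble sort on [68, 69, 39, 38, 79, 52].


Initial: [68, 69, 39, 38, 79, 52]
Pass 1: [68, 39, 38, 69, 52, 79] (3 swaps)

After 1 pass: [68, 39, 38, 69, 52, 79]


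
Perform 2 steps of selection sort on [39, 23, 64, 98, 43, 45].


Initial: [39, 23, 64, 98, 43, 45]
Step 1: min=23 at 1
  Swap: [23, 39, 64, 98, 43, 45]
Step 2: min=39 at 1
  Swap: [23, 39, 64, 98, 43, 45]

After 2 steps: [23, 39, 64, 98, 43, 45]


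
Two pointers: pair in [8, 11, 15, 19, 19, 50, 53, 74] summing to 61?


lo=0(8)+hi=7(74)=82
lo=0(8)+hi=6(53)=61

Yes: 8+53=61


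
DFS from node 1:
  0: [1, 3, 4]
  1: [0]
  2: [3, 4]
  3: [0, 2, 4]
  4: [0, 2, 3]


Visit 1, push [0]
Visit 0, push [4, 3]
Visit 3, push [4, 2]
Visit 2, push [4]
Visit 4, push []

DFS order: [1, 0, 3, 2, 4]


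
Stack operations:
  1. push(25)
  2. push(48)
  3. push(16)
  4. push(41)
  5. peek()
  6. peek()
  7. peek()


push(25) -> [25]
push(48) -> [25, 48]
push(16) -> [25, 48, 16]
push(41) -> [25, 48, 16, 41]
peek()->41
peek()->41
peek()->41

Final stack: [25, 48, 16, 41]


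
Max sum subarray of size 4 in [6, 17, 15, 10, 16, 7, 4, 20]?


[0:4]: 48
[1:5]: 58
[2:6]: 48
[3:7]: 37
[4:8]: 47

Max: 58 at [1:5]


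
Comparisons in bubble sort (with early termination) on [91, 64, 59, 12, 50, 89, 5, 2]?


Algorithm: bubble sort (with early termination)
Input: [91, 64, 59, 12, 50, 89, 5, 2]
Sorted: [2, 5, 12, 50, 59, 64, 89, 91]

28


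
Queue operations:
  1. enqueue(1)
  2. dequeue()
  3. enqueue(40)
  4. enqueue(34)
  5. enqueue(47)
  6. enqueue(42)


enqueue(1) -> [1]
dequeue()->1, []
enqueue(40) -> [40]
enqueue(34) -> [40, 34]
enqueue(47) -> [40, 34, 47]
enqueue(42) -> [40, 34, 47, 42]

Final queue: [40, 34, 47, 42]


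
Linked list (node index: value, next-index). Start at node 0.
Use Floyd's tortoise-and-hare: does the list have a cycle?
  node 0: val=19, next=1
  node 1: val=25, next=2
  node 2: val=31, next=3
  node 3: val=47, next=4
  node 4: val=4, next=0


Floyd's tortoise (slow, +1) and hare (fast, +2):
  init: slow=0, fast=0
  step 1: slow=1, fast=2
  step 2: slow=2, fast=4
  step 3: slow=3, fast=1
  step 4: slow=4, fast=3
  step 5: slow=0, fast=0
  slow == fast at node 0: cycle detected

Cycle: yes


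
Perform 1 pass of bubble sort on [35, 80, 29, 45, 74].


Initial: [35, 80, 29, 45, 74]
Pass 1: [35, 29, 45, 74, 80] (3 swaps)

After 1 pass: [35, 29, 45, 74, 80]


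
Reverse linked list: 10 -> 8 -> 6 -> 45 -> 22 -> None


Step 1: curr=10, set curr.next=prev(None) | reversed so far: 10
Step 2: curr=8, set curr.next=prev(10) | reversed so far: 8 -> 10
Step 3: curr=6, set curr.next=prev(8) | reversed so far: 6 -> 8 -> 10
Step 4: curr=45, set curr.next=prev(6) | reversed so far: 45 -> 6 -> 8 -> 10
Step 5: curr=22, set curr.next=prev(45) | reversed so far: 22 -> 45 -> 6 -> 8 -> 10

22 -> 45 -> 6 -> 8 -> 10 -> None


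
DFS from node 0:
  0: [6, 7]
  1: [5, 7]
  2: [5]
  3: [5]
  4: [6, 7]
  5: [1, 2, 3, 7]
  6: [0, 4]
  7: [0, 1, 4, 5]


Visit 0, push [7, 6]
Visit 6, push [4]
Visit 4, push [7]
Visit 7, push [5, 1]
Visit 1, push [5]
Visit 5, push [3, 2]
Visit 2, push []
Visit 3, push []

DFS order: [0, 6, 4, 7, 1, 5, 2, 3]


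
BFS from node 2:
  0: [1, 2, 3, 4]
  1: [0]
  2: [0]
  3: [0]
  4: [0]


Visit 2, enqueue [0]
Visit 0, enqueue [1, 3, 4]
Visit 1, enqueue []
Visit 3, enqueue []
Visit 4, enqueue []

BFS order: [2, 0, 1, 3, 4]


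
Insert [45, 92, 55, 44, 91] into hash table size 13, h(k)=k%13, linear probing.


Insert 45: h=6 -> slot 6
Insert 92: h=1 -> slot 1
Insert 55: h=3 -> slot 3
Insert 44: h=5 -> slot 5
Insert 91: h=0 -> slot 0

Table: [91, 92, None, 55, None, 44, 45, None, None, None, None, None, None]


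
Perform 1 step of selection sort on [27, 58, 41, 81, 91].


Initial: [27, 58, 41, 81, 91]
Step 1: min=27 at 0
  Swap: [27, 58, 41, 81, 91]

After 1 step: [27, 58, 41, 81, 91]


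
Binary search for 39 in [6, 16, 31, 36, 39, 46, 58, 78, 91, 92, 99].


Step 1: lo=0, hi=10, mid=5, val=46
Step 2: lo=0, hi=4, mid=2, val=31
Step 3: lo=3, hi=4, mid=3, val=36
Step 4: lo=4, hi=4, mid=4, val=39

Found at index 4


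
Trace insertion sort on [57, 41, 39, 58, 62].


Initial: [57, 41, 39, 58, 62]
Insert 41: [41, 57, 39, 58, 62]
Insert 39: [39, 41, 57, 58, 62]
Insert 58: [39, 41, 57, 58, 62]
Insert 62: [39, 41, 57, 58, 62]

Sorted: [39, 41, 57, 58, 62]


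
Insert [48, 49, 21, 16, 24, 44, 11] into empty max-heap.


Insert 48: [48]
Insert 49: [49, 48]
Insert 21: [49, 48, 21]
Insert 16: [49, 48, 21, 16]
Insert 24: [49, 48, 21, 16, 24]
Insert 44: [49, 48, 44, 16, 24, 21]
Insert 11: [49, 48, 44, 16, 24, 21, 11]

Final heap: [49, 48, 44, 16, 24, 21, 11]


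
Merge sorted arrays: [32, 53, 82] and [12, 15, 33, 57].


Take 12 from B
Take 15 from B
Take 32 from A
Take 33 from B
Take 53 from A
Take 57 from B

Merged: [12, 15, 32, 33, 53, 57, 82]


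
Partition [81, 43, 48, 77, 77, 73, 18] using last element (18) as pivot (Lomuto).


Pivot: 18
Place pivot at 0: [18, 43, 48, 77, 77, 73, 81]

Partitioned: [18, 43, 48, 77, 77, 73, 81]


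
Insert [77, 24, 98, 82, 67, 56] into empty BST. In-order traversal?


Insert 77: root
Insert 24: L from 77
Insert 98: R from 77
Insert 82: R from 77 -> L from 98
Insert 67: L from 77 -> R from 24
Insert 56: L from 77 -> R from 24 -> L from 67

In-order: [24, 56, 67, 77, 82, 98]


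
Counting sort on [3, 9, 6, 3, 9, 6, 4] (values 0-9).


Input: [3, 9, 6, 3, 9, 6, 4]
Counts: [0, 0, 0, 2, 1, 0, 2, 0, 0, 2]

Sorted: [3, 3, 4, 6, 6, 9, 9]


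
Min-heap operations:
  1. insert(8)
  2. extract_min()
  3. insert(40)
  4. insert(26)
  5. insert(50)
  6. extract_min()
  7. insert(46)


insert(8) -> [8]
extract_min()->8, []
insert(40) -> [40]
insert(26) -> [26, 40]
insert(50) -> [26, 40, 50]
extract_min()->26, [40, 50]
insert(46) -> [40, 50, 46]

Final heap: [40, 50, 46]


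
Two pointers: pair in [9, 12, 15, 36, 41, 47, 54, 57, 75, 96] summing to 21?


lo=0(9)+hi=9(96)=105
lo=0(9)+hi=8(75)=84
lo=0(9)+hi=7(57)=66
lo=0(9)+hi=6(54)=63
lo=0(9)+hi=5(47)=56
lo=0(9)+hi=4(41)=50
lo=0(9)+hi=3(36)=45
lo=0(9)+hi=2(15)=24
lo=0(9)+hi=1(12)=21

Yes: 9+12=21


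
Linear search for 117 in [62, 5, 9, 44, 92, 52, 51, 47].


i=0: 62!=117
i=1: 5!=117
i=2: 9!=117
i=3: 44!=117
i=4: 92!=117
i=5: 52!=117
i=6: 51!=117
i=7: 47!=117

Not found, 8 comps


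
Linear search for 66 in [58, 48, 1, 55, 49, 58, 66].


i=0: 58!=66
i=1: 48!=66
i=2: 1!=66
i=3: 55!=66
i=4: 49!=66
i=5: 58!=66
i=6: 66==66 found!

Found at 6, 7 comps


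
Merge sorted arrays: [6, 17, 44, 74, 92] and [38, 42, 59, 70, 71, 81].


Take 6 from A
Take 17 from A
Take 38 from B
Take 42 from B
Take 44 from A
Take 59 from B
Take 70 from B
Take 71 from B
Take 74 from A
Take 81 from B

Merged: [6, 17, 38, 42, 44, 59, 70, 71, 74, 81, 92]


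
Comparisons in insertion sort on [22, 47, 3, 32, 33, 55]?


Algorithm: insertion sort
Input: [22, 47, 3, 32, 33, 55]
Sorted: [3, 22, 32, 33, 47, 55]

8


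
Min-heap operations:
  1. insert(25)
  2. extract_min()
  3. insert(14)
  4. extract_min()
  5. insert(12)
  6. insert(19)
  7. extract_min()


insert(25) -> [25]
extract_min()->25, []
insert(14) -> [14]
extract_min()->14, []
insert(12) -> [12]
insert(19) -> [12, 19]
extract_min()->12, [19]

Final heap: [19]


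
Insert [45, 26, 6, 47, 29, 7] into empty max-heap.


Insert 45: [45]
Insert 26: [45, 26]
Insert 6: [45, 26, 6]
Insert 47: [47, 45, 6, 26]
Insert 29: [47, 45, 6, 26, 29]
Insert 7: [47, 45, 7, 26, 29, 6]

Final heap: [47, 45, 7, 26, 29, 6]


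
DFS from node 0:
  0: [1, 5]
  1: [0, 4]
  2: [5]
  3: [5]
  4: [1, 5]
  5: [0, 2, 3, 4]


Visit 0, push [5, 1]
Visit 1, push [4]
Visit 4, push [5]
Visit 5, push [3, 2]
Visit 2, push []
Visit 3, push []

DFS order: [0, 1, 4, 5, 2, 3]


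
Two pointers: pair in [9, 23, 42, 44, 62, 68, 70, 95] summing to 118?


lo=0(9)+hi=7(95)=104
lo=1(23)+hi=7(95)=118

Yes: 23+95=118


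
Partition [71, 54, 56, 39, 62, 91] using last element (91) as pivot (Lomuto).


Pivot: 91
  71 <= 91: advance i (no swap)
  54 <= 91: advance i (no swap)
  56 <= 91: advance i (no swap)
  39 <= 91: advance i (no swap)
  62 <= 91: advance i (no swap)
Place pivot at 5: [71, 54, 56, 39, 62, 91]

Partitioned: [71, 54, 56, 39, 62, 91]


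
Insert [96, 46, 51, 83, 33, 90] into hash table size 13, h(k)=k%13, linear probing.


Insert 96: h=5 -> slot 5
Insert 46: h=7 -> slot 7
Insert 51: h=12 -> slot 12
Insert 83: h=5, 1 probes -> slot 6
Insert 33: h=7, 1 probes -> slot 8
Insert 90: h=12, 1 probes -> slot 0

Table: [90, None, None, None, None, 96, 83, 46, 33, None, None, None, 51]


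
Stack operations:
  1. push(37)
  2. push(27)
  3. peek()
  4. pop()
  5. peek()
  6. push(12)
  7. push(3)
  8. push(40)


push(37) -> [37]
push(27) -> [37, 27]
peek()->27
pop()->27, [37]
peek()->37
push(12) -> [37, 12]
push(3) -> [37, 12, 3]
push(40) -> [37, 12, 3, 40]

Final stack: [37, 12, 3, 40]


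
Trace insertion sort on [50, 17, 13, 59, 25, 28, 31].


Initial: [50, 17, 13, 59, 25, 28, 31]
Insert 17: [17, 50, 13, 59, 25, 28, 31]
Insert 13: [13, 17, 50, 59, 25, 28, 31]
Insert 59: [13, 17, 50, 59, 25, 28, 31]
Insert 25: [13, 17, 25, 50, 59, 28, 31]
Insert 28: [13, 17, 25, 28, 50, 59, 31]
Insert 31: [13, 17, 25, 28, 31, 50, 59]

Sorted: [13, 17, 25, 28, 31, 50, 59]


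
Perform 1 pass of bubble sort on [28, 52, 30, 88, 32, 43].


Initial: [28, 52, 30, 88, 32, 43]
Pass 1: [28, 30, 52, 32, 43, 88] (3 swaps)

After 1 pass: [28, 30, 52, 32, 43, 88]


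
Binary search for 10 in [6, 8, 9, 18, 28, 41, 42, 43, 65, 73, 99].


Step 1: lo=0, hi=10, mid=5, val=41
Step 2: lo=0, hi=4, mid=2, val=9
Step 3: lo=3, hi=4, mid=3, val=18

Not found


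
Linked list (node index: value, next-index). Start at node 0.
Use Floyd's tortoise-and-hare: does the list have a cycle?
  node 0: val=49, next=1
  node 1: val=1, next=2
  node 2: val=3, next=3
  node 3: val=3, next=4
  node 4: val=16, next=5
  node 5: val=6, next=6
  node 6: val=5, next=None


Floyd's tortoise (slow, +1) and hare (fast, +2):
  init: slow=0, fast=0
  step 1: slow=1, fast=2
  step 2: slow=2, fast=4
  step 3: slow=3, fast=6
  step 4: fast -> None, no cycle

Cycle: no


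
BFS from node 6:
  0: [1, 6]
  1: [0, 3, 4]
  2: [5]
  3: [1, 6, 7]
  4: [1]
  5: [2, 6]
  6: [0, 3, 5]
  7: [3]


Visit 6, enqueue [0, 3, 5]
Visit 0, enqueue [1]
Visit 3, enqueue [7]
Visit 5, enqueue [2]
Visit 1, enqueue [4]
Visit 7, enqueue []
Visit 2, enqueue []
Visit 4, enqueue []

BFS order: [6, 0, 3, 5, 1, 7, 2, 4]


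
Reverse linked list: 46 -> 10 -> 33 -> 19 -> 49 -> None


Step 1: curr=46, set curr.next=prev(None) | reversed so far: 46
Step 2: curr=10, set curr.next=prev(46) | reversed so far: 10 -> 46
Step 3: curr=33, set curr.next=prev(10) | reversed so far: 33 -> 10 -> 46
Step 4: curr=19, set curr.next=prev(33) | reversed so far: 19 -> 33 -> 10 -> 46
Step 5: curr=49, set curr.next=prev(19) | reversed so far: 49 -> 19 -> 33 -> 10 -> 46

49 -> 19 -> 33 -> 10 -> 46 -> None


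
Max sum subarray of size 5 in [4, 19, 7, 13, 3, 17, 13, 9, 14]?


[0:5]: 46
[1:6]: 59
[2:7]: 53
[3:8]: 55
[4:9]: 56

Max: 59 at [1:6]


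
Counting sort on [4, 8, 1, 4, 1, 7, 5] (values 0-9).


Input: [4, 8, 1, 4, 1, 7, 5]
Counts: [0, 2, 0, 0, 2, 1, 0, 1, 1, 0]

Sorted: [1, 1, 4, 4, 5, 7, 8]


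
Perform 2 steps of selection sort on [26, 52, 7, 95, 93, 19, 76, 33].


Initial: [26, 52, 7, 95, 93, 19, 76, 33]
Step 1: min=7 at 2
  Swap: [7, 52, 26, 95, 93, 19, 76, 33]
Step 2: min=19 at 5
  Swap: [7, 19, 26, 95, 93, 52, 76, 33]

After 2 steps: [7, 19, 26, 95, 93, 52, 76, 33]


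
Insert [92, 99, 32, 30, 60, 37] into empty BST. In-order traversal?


Insert 92: root
Insert 99: R from 92
Insert 32: L from 92
Insert 30: L from 92 -> L from 32
Insert 60: L from 92 -> R from 32
Insert 37: L from 92 -> R from 32 -> L from 60

In-order: [30, 32, 37, 60, 92, 99]


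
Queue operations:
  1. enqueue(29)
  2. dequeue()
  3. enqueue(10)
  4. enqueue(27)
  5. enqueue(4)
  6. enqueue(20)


enqueue(29) -> [29]
dequeue()->29, []
enqueue(10) -> [10]
enqueue(27) -> [10, 27]
enqueue(4) -> [10, 27, 4]
enqueue(20) -> [10, 27, 4, 20]

Final queue: [10, 27, 4, 20]


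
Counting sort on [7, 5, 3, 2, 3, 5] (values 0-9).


Input: [7, 5, 3, 2, 3, 5]
Counts: [0, 0, 1, 2, 0, 2, 0, 1, 0, 0]

Sorted: [2, 3, 3, 5, 5, 7]


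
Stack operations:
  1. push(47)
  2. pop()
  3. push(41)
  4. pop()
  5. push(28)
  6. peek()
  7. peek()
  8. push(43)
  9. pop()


push(47) -> [47]
pop()->47, []
push(41) -> [41]
pop()->41, []
push(28) -> [28]
peek()->28
peek()->28
push(43) -> [28, 43]
pop()->43, [28]

Final stack: [28]


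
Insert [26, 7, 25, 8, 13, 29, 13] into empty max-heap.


Insert 26: [26]
Insert 7: [26, 7]
Insert 25: [26, 7, 25]
Insert 8: [26, 8, 25, 7]
Insert 13: [26, 13, 25, 7, 8]
Insert 29: [29, 13, 26, 7, 8, 25]
Insert 13: [29, 13, 26, 7, 8, 25, 13]

Final heap: [29, 13, 26, 7, 8, 25, 13]


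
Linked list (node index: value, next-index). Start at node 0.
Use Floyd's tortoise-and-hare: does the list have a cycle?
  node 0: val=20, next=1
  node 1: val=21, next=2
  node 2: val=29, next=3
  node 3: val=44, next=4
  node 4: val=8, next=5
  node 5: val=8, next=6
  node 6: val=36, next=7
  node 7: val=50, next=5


Floyd's tortoise (slow, +1) and hare (fast, +2):
  init: slow=0, fast=0
  step 1: slow=1, fast=2
  step 2: slow=2, fast=4
  step 3: slow=3, fast=6
  step 4: slow=4, fast=5
  step 5: slow=5, fast=7
  step 6: slow=6, fast=6
  slow == fast at node 6: cycle detected

Cycle: yes


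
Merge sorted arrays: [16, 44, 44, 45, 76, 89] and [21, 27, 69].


Take 16 from A
Take 21 from B
Take 27 from B
Take 44 from A
Take 44 from A
Take 45 from A
Take 69 from B

Merged: [16, 21, 27, 44, 44, 45, 69, 76, 89]


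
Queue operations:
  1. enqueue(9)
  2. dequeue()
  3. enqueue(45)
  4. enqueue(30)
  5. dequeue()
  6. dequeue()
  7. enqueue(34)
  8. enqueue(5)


enqueue(9) -> [9]
dequeue()->9, []
enqueue(45) -> [45]
enqueue(30) -> [45, 30]
dequeue()->45, [30]
dequeue()->30, []
enqueue(34) -> [34]
enqueue(5) -> [34, 5]

Final queue: [34, 5]


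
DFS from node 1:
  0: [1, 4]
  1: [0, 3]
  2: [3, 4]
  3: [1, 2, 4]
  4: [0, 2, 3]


Visit 1, push [3, 0]
Visit 0, push [4]
Visit 4, push [3, 2]
Visit 2, push [3]
Visit 3, push []

DFS order: [1, 0, 4, 2, 3]


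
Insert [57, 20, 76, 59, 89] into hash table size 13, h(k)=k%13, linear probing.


Insert 57: h=5 -> slot 5
Insert 20: h=7 -> slot 7
Insert 76: h=11 -> slot 11
Insert 59: h=7, 1 probes -> slot 8
Insert 89: h=11, 1 probes -> slot 12

Table: [None, None, None, None, None, 57, None, 20, 59, None, None, 76, 89]


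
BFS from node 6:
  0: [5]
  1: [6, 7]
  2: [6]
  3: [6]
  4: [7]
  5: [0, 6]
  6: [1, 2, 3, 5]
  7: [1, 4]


Visit 6, enqueue [1, 2, 3, 5]
Visit 1, enqueue [7]
Visit 2, enqueue []
Visit 3, enqueue []
Visit 5, enqueue [0]
Visit 7, enqueue [4]
Visit 0, enqueue []
Visit 4, enqueue []

BFS order: [6, 1, 2, 3, 5, 7, 0, 4]


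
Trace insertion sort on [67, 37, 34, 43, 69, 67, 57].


Initial: [67, 37, 34, 43, 69, 67, 57]
Insert 37: [37, 67, 34, 43, 69, 67, 57]
Insert 34: [34, 37, 67, 43, 69, 67, 57]
Insert 43: [34, 37, 43, 67, 69, 67, 57]
Insert 69: [34, 37, 43, 67, 69, 67, 57]
Insert 67: [34, 37, 43, 67, 67, 69, 57]
Insert 57: [34, 37, 43, 57, 67, 67, 69]

Sorted: [34, 37, 43, 57, 67, 67, 69]


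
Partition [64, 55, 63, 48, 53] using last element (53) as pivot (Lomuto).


Pivot: 53
  48 <= 53: swap -> [48, 55, 63, 64, 53]
Place pivot at 1: [48, 53, 63, 64, 55]

Partitioned: [48, 53, 63, 64, 55]


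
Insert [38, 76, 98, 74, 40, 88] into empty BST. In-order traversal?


Insert 38: root
Insert 76: R from 38
Insert 98: R from 38 -> R from 76
Insert 74: R from 38 -> L from 76
Insert 40: R from 38 -> L from 76 -> L from 74
Insert 88: R from 38 -> R from 76 -> L from 98

In-order: [38, 40, 74, 76, 88, 98]


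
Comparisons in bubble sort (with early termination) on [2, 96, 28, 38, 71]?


Algorithm: bubble sort (with early termination)
Input: [2, 96, 28, 38, 71]
Sorted: [2, 28, 38, 71, 96]

7


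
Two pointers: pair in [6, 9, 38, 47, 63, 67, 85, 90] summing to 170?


lo=0(6)+hi=7(90)=96
lo=1(9)+hi=7(90)=99
lo=2(38)+hi=7(90)=128
lo=3(47)+hi=7(90)=137
lo=4(63)+hi=7(90)=153
lo=5(67)+hi=7(90)=157
lo=6(85)+hi=7(90)=175

No pair found


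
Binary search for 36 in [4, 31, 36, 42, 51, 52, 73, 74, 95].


Step 1: lo=0, hi=8, mid=4, val=51
Step 2: lo=0, hi=3, mid=1, val=31
Step 3: lo=2, hi=3, mid=2, val=36

Found at index 2


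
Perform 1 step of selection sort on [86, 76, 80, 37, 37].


Initial: [86, 76, 80, 37, 37]
Step 1: min=37 at 3
  Swap: [37, 76, 80, 86, 37]

After 1 step: [37, 76, 80, 86, 37]


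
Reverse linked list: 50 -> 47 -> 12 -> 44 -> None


Step 1: curr=50, set curr.next=prev(None) | reversed so far: 50
Step 2: curr=47, set curr.next=prev(50) | reversed so far: 47 -> 50
Step 3: curr=12, set curr.next=prev(47) | reversed so far: 12 -> 47 -> 50
Step 4: curr=44, set curr.next=prev(12) | reversed so far: 44 -> 12 -> 47 -> 50

44 -> 12 -> 47 -> 50 -> None


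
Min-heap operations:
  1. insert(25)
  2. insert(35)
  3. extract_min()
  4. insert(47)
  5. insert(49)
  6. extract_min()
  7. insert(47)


insert(25) -> [25]
insert(35) -> [25, 35]
extract_min()->25, [35]
insert(47) -> [35, 47]
insert(49) -> [35, 47, 49]
extract_min()->35, [47, 49]
insert(47) -> [47, 49, 47]

Final heap: [47, 49, 47]


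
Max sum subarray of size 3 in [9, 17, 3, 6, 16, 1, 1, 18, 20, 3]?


[0:3]: 29
[1:4]: 26
[2:5]: 25
[3:6]: 23
[4:7]: 18
[5:8]: 20
[6:9]: 39
[7:10]: 41

Max: 41 at [7:10]


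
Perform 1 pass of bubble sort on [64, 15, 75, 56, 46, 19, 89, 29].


Initial: [64, 15, 75, 56, 46, 19, 89, 29]
Pass 1: [15, 64, 56, 46, 19, 75, 29, 89] (5 swaps)

After 1 pass: [15, 64, 56, 46, 19, 75, 29, 89]


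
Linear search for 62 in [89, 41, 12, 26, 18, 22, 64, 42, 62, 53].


i=0: 89!=62
i=1: 41!=62
i=2: 12!=62
i=3: 26!=62
i=4: 18!=62
i=5: 22!=62
i=6: 64!=62
i=7: 42!=62
i=8: 62==62 found!

Found at 8, 9 comps


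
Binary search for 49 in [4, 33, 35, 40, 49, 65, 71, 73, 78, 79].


Step 1: lo=0, hi=9, mid=4, val=49

Found at index 4


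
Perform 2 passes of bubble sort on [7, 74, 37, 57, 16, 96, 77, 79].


Initial: [7, 74, 37, 57, 16, 96, 77, 79]
Pass 1: [7, 37, 57, 16, 74, 77, 79, 96] (5 swaps)
Pass 2: [7, 37, 16, 57, 74, 77, 79, 96] (1 swaps)

After 2 passes: [7, 37, 16, 57, 74, 77, 79, 96]


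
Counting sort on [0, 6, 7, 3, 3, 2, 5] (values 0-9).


Input: [0, 6, 7, 3, 3, 2, 5]
Counts: [1, 0, 1, 2, 0, 1, 1, 1, 0, 0]

Sorted: [0, 2, 3, 3, 5, 6, 7]


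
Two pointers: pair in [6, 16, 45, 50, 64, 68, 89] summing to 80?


lo=0(6)+hi=6(89)=95
lo=0(6)+hi=5(68)=74
lo=1(16)+hi=5(68)=84
lo=1(16)+hi=4(64)=80

Yes: 16+64=80


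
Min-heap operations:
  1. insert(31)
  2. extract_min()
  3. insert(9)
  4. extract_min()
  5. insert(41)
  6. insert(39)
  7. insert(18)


insert(31) -> [31]
extract_min()->31, []
insert(9) -> [9]
extract_min()->9, []
insert(41) -> [41]
insert(39) -> [39, 41]
insert(18) -> [18, 41, 39]

Final heap: [18, 41, 39]


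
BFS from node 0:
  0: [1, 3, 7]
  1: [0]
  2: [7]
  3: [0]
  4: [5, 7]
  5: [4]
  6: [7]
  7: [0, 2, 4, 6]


Visit 0, enqueue [1, 3, 7]
Visit 1, enqueue []
Visit 3, enqueue []
Visit 7, enqueue [2, 4, 6]
Visit 2, enqueue []
Visit 4, enqueue [5]
Visit 6, enqueue []
Visit 5, enqueue []

BFS order: [0, 1, 3, 7, 2, 4, 6, 5]


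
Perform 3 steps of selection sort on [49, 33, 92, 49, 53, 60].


Initial: [49, 33, 92, 49, 53, 60]
Step 1: min=33 at 1
  Swap: [33, 49, 92, 49, 53, 60]
Step 2: min=49 at 1
  Swap: [33, 49, 92, 49, 53, 60]
Step 3: min=49 at 3
  Swap: [33, 49, 49, 92, 53, 60]

After 3 steps: [33, 49, 49, 92, 53, 60]


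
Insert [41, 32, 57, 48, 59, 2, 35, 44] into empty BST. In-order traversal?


Insert 41: root
Insert 32: L from 41
Insert 57: R from 41
Insert 48: R from 41 -> L from 57
Insert 59: R from 41 -> R from 57
Insert 2: L from 41 -> L from 32
Insert 35: L from 41 -> R from 32
Insert 44: R from 41 -> L from 57 -> L from 48

In-order: [2, 32, 35, 41, 44, 48, 57, 59]


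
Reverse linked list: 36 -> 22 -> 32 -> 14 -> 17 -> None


Step 1: curr=36, set curr.next=prev(None) | reversed so far: 36
Step 2: curr=22, set curr.next=prev(36) | reversed so far: 22 -> 36
Step 3: curr=32, set curr.next=prev(22) | reversed so far: 32 -> 22 -> 36
Step 4: curr=14, set curr.next=prev(32) | reversed so far: 14 -> 32 -> 22 -> 36
Step 5: curr=17, set curr.next=prev(14) | reversed so far: 17 -> 14 -> 32 -> 22 -> 36

17 -> 14 -> 32 -> 22 -> 36 -> None


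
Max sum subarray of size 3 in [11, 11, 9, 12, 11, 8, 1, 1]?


[0:3]: 31
[1:4]: 32
[2:5]: 32
[3:6]: 31
[4:7]: 20
[5:8]: 10

Max: 32 at [1:4]


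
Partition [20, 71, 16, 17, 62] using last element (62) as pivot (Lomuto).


Pivot: 62
  20 <= 62: advance i (no swap)
  16 <= 62: swap -> [20, 16, 71, 17, 62]
  17 <= 62: swap -> [20, 16, 17, 71, 62]
Place pivot at 3: [20, 16, 17, 62, 71]

Partitioned: [20, 16, 17, 62, 71]


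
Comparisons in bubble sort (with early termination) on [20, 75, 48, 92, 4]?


Algorithm: bubble sort (with early termination)
Input: [20, 75, 48, 92, 4]
Sorted: [4, 20, 48, 75, 92]

10


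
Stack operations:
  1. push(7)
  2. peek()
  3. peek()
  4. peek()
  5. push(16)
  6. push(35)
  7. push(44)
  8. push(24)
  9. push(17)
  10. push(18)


push(7) -> [7]
peek()->7
peek()->7
peek()->7
push(16) -> [7, 16]
push(35) -> [7, 16, 35]
push(44) -> [7, 16, 35, 44]
push(24) -> [7, 16, 35, 44, 24]
push(17) -> [7, 16, 35, 44, 24, 17]
push(18) -> [7, 16, 35, 44, 24, 17, 18]

Final stack: [7, 16, 35, 44, 24, 17, 18]


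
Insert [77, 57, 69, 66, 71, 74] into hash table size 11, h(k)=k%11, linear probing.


Insert 77: h=0 -> slot 0
Insert 57: h=2 -> slot 2
Insert 69: h=3 -> slot 3
Insert 66: h=0, 1 probes -> slot 1
Insert 71: h=5 -> slot 5
Insert 74: h=8 -> slot 8

Table: [77, 66, 57, 69, None, 71, None, None, 74, None, None]


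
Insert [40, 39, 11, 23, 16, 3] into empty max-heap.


Insert 40: [40]
Insert 39: [40, 39]
Insert 11: [40, 39, 11]
Insert 23: [40, 39, 11, 23]
Insert 16: [40, 39, 11, 23, 16]
Insert 3: [40, 39, 11, 23, 16, 3]

Final heap: [40, 39, 11, 23, 16, 3]


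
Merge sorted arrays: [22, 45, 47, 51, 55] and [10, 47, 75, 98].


Take 10 from B
Take 22 from A
Take 45 from A
Take 47 from A
Take 47 from B
Take 51 from A
Take 55 from A

Merged: [10, 22, 45, 47, 47, 51, 55, 75, 98]


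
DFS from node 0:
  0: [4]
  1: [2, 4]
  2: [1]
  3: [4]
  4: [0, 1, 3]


Visit 0, push [4]
Visit 4, push [3, 1]
Visit 1, push [2]
Visit 2, push []
Visit 3, push []

DFS order: [0, 4, 1, 2, 3]


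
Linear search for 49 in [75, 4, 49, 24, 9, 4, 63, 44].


i=0: 75!=49
i=1: 4!=49
i=2: 49==49 found!

Found at 2, 3 comps


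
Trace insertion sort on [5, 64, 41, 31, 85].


Initial: [5, 64, 41, 31, 85]
Insert 64: [5, 64, 41, 31, 85]
Insert 41: [5, 41, 64, 31, 85]
Insert 31: [5, 31, 41, 64, 85]
Insert 85: [5, 31, 41, 64, 85]

Sorted: [5, 31, 41, 64, 85]


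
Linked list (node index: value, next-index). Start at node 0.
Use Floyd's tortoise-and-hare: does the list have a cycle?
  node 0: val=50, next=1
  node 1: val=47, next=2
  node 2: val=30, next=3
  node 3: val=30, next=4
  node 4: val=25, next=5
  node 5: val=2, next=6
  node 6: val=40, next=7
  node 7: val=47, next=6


Floyd's tortoise (slow, +1) and hare (fast, +2):
  init: slow=0, fast=0
  step 1: slow=1, fast=2
  step 2: slow=2, fast=4
  step 3: slow=3, fast=6
  step 4: slow=4, fast=6
  step 5: slow=5, fast=6
  step 6: slow=6, fast=6
  slow == fast at node 6: cycle detected

Cycle: yes


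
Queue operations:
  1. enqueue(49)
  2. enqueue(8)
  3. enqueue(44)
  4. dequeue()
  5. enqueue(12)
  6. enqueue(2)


enqueue(49) -> [49]
enqueue(8) -> [49, 8]
enqueue(44) -> [49, 8, 44]
dequeue()->49, [8, 44]
enqueue(12) -> [8, 44, 12]
enqueue(2) -> [8, 44, 12, 2]

Final queue: [8, 44, 12, 2]


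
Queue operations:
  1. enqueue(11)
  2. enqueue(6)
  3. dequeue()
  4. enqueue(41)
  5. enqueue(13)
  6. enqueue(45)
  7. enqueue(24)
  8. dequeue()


enqueue(11) -> [11]
enqueue(6) -> [11, 6]
dequeue()->11, [6]
enqueue(41) -> [6, 41]
enqueue(13) -> [6, 41, 13]
enqueue(45) -> [6, 41, 13, 45]
enqueue(24) -> [6, 41, 13, 45, 24]
dequeue()->6, [41, 13, 45, 24]

Final queue: [41, 13, 45, 24]


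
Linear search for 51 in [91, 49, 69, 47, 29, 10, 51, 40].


i=0: 91!=51
i=1: 49!=51
i=2: 69!=51
i=3: 47!=51
i=4: 29!=51
i=5: 10!=51
i=6: 51==51 found!

Found at 6, 7 comps


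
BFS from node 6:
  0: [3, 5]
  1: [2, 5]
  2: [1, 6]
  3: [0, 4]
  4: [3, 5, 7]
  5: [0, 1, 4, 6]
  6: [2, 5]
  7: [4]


Visit 6, enqueue [2, 5]
Visit 2, enqueue [1]
Visit 5, enqueue [0, 4]
Visit 1, enqueue []
Visit 0, enqueue [3]
Visit 4, enqueue [7]
Visit 3, enqueue []
Visit 7, enqueue []

BFS order: [6, 2, 5, 1, 0, 4, 3, 7]


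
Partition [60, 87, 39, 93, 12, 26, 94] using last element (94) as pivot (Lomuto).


Pivot: 94
  60 <= 94: advance i (no swap)
  87 <= 94: advance i (no swap)
  39 <= 94: advance i (no swap)
  93 <= 94: advance i (no swap)
  12 <= 94: advance i (no swap)
  26 <= 94: advance i (no swap)
Place pivot at 6: [60, 87, 39, 93, 12, 26, 94]

Partitioned: [60, 87, 39, 93, 12, 26, 94]


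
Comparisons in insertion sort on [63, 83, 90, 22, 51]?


Algorithm: insertion sort
Input: [63, 83, 90, 22, 51]
Sorted: [22, 51, 63, 83, 90]

9


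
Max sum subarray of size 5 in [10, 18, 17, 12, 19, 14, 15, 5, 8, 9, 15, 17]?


[0:5]: 76
[1:6]: 80
[2:7]: 77
[3:8]: 65
[4:9]: 61
[5:10]: 51
[6:11]: 52
[7:12]: 54

Max: 80 at [1:6]


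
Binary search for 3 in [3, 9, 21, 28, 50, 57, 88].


Step 1: lo=0, hi=6, mid=3, val=28
Step 2: lo=0, hi=2, mid=1, val=9
Step 3: lo=0, hi=0, mid=0, val=3

Found at index 0


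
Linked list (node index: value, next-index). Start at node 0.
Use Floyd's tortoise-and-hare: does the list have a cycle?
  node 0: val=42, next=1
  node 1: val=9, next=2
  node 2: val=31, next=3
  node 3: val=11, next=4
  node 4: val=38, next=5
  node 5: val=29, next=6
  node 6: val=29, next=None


Floyd's tortoise (slow, +1) and hare (fast, +2):
  init: slow=0, fast=0
  step 1: slow=1, fast=2
  step 2: slow=2, fast=4
  step 3: slow=3, fast=6
  step 4: fast -> None, no cycle

Cycle: no


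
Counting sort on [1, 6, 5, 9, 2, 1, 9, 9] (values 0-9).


Input: [1, 6, 5, 9, 2, 1, 9, 9]
Counts: [0, 2, 1, 0, 0, 1, 1, 0, 0, 3]

Sorted: [1, 1, 2, 5, 6, 9, 9, 9]


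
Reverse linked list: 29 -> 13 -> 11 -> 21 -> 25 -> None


Step 1: curr=29, set curr.next=prev(None) | reversed so far: 29
Step 2: curr=13, set curr.next=prev(29) | reversed so far: 13 -> 29
Step 3: curr=11, set curr.next=prev(13) | reversed so far: 11 -> 13 -> 29
Step 4: curr=21, set curr.next=prev(11) | reversed so far: 21 -> 11 -> 13 -> 29
Step 5: curr=25, set curr.next=prev(21) | reversed so far: 25 -> 21 -> 11 -> 13 -> 29

25 -> 21 -> 11 -> 13 -> 29 -> None


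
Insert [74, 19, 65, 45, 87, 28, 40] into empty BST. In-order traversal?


Insert 74: root
Insert 19: L from 74
Insert 65: L from 74 -> R from 19
Insert 45: L from 74 -> R from 19 -> L from 65
Insert 87: R from 74
Insert 28: L from 74 -> R from 19 -> L from 65 -> L from 45
Insert 40: L from 74 -> R from 19 -> L from 65 -> L from 45 -> R from 28

In-order: [19, 28, 40, 45, 65, 74, 87]


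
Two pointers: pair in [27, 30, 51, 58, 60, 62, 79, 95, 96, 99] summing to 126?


lo=0(27)+hi=9(99)=126

Yes: 27+99=126


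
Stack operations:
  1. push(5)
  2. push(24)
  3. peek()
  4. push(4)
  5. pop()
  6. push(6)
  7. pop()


push(5) -> [5]
push(24) -> [5, 24]
peek()->24
push(4) -> [5, 24, 4]
pop()->4, [5, 24]
push(6) -> [5, 24, 6]
pop()->6, [5, 24]

Final stack: [5, 24]


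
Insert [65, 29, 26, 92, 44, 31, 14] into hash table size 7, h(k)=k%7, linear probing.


Insert 65: h=2 -> slot 2
Insert 29: h=1 -> slot 1
Insert 26: h=5 -> slot 5
Insert 92: h=1, 2 probes -> slot 3
Insert 44: h=2, 2 probes -> slot 4
Insert 31: h=3, 3 probes -> slot 6
Insert 14: h=0 -> slot 0

Table: [14, 29, 65, 92, 44, 26, 31]


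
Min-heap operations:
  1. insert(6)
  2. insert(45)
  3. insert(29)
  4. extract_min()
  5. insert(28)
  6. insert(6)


insert(6) -> [6]
insert(45) -> [6, 45]
insert(29) -> [6, 45, 29]
extract_min()->6, [29, 45]
insert(28) -> [28, 45, 29]
insert(6) -> [6, 28, 29, 45]

Final heap: [6, 28, 29, 45]


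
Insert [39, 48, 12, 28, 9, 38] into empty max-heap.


Insert 39: [39]
Insert 48: [48, 39]
Insert 12: [48, 39, 12]
Insert 28: [48, 39, 12, 28]
Insert 9: [48, 39, 12, 28, 9]
Insert 38: [48, 39, 38, 28, 9, 12]

Final heap: [48, 39, 38, 28, 9, 12]


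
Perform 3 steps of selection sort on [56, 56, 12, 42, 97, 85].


Initial: [56, 56, 12, 42, 97, 85]
Step 1: min=12 at 2
  Swap: [12, 56, 56, 42, 97, 85]
Step 2: min=42 at 3
  Swap: [12, 42, 56, 56, 97, 85]
Step 3: min=56 at 2
  Swap: [12, 42, 56, 56, 97, 85]

After 3 steps: [12, 42, 56, 56, 97, 85]


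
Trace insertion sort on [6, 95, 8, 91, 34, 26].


Initial: [6, 95, 8, 91, 34, 26]
Insert 95: [6, 95, 8, 91, 34, 26]
Insert 8: [6, 8, 95, 91, 34, 26]
Insert 91: [6, 8, 91, 95, 34, 26]
Insert 34: [6, 8, 34, 91, 95, 26]
Insert 26: [6, 8, 26, 34, 91, 95]

Sorted: [6, 8, 26, 34, 91, 95]


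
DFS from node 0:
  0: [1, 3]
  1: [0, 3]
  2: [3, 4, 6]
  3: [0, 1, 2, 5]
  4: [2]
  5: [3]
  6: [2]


Visit 0, push [3, 1]
Visit 1, push [3]
Visit 3, push [5, 2]
Visit 2, push [6, 4]
Visit 4, push []
Visit 6, push []
Visit 5, push []

DFS order: [0, 1, 3, 2, 4, 6, 5]


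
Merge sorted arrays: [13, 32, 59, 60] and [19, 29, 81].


Take 13 from A
Take 19 from B
Take 29 from B
Take 32 from A
Take 59 from A
Take 60 from A

Merged: [13, 19, 29, 32, 59, 60, 81]


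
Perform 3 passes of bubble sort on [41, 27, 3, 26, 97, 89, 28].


Initial: [41, 27, 3, 26, 97, 89, 28]
Pass 1: [27, 3, 26, 41, 89, 28, 97] (5 swaps)
Pass 2: [3, 26, 27, 41, 28, 89, 97] (3 swaps)
Pass 3: [3, 26, 27, 28, 41, 89, 97] (1 swaps)

After 3 passes: [3, 26, 27, 28, 41, 89, 97]


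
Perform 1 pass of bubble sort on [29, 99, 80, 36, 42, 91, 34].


Initial: [29, 99, 80, 36, 42, 91, 34]
Pass 1: [29, 80, 36, 42, 91, 34, 99] (5 swaps)

After 1 pass: [29, 80, 36, 42, 91, 34, 99]


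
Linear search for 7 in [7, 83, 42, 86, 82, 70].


i=0: 7==7 found!

Found at 0, 1 comps


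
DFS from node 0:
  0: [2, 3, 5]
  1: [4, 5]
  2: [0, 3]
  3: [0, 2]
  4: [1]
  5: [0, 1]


Visit 0, push [5, 3, 2]
Visit 2, push [3]
Visit 3, push []
Visit 5, push [1]
Visit 1, push [4]
Visit 4, push []

DFS order: [0, 2, 3, 5, 1, 4]


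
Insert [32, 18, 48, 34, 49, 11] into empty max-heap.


Insert 32: [32]
Insert 18: [32, 18]
Insert 48: [48, 18, 32]
Insert 34: [48, 34, 32, 18]
Insert 49: [49, 48, 32, 18, 34]
Insert 11: [49, 48, 32, 18, 34, 11]

Final heap: [49, 48, 32, 18, 34, 11]


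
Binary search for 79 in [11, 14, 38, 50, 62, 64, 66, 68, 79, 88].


Step 1: lo=0, hi=9, mid=4, val=62
Step 2: lo=5, hi=9, mid=7, val=68
Step 3: lo=8, hi=9, mid=8, val=79

Found at index 8


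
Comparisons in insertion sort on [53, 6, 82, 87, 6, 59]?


Algorithm: insertion sort
Input: [53, 6, 82, 87, 6, 59]
Sorted: [6, 6, 53, 59, 82, 87]

10


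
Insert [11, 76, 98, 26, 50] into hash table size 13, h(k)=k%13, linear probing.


Insert 11: h=11 -> slot 11
Insert 76: h=11, 1 probes -> slot 12
Insert 98: h=7 -> slot 7
Insert 26: h=0 -> slot 0
Insert 50: h=11, 3 probes -> slot 1

Table: [26, 50, None, None, None, None, None, 98, None, None, None, 11, 76]


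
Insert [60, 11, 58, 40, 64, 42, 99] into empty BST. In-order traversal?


Insert 60: root
Insert 11: L from 60
Insert 58: L from 60 -> R from 11
Insert 40: L from 60 -> R from 11 -> L from 58
Insert 64: R from 60
Insert 42: L from 60 -> R from 11 -> L from 58 -> R from 40
Insert 99: R from 60 -> R from 64

In-order: [11, 40, 42, 58, 60, 64, 99]


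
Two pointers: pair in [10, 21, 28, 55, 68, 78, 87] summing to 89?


lo=0(10)+hi=6(87)=97
lo=0(10)+hi=5(78)=88
lo=1(21)+hi=5(78)=99
lo=1(21)+hi=4(68)=89

Yes: 21+68=89


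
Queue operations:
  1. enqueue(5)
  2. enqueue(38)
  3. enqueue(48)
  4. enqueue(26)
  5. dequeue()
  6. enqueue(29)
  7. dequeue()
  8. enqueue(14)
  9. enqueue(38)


enqueue(5) -> [5]
enqueue(38) -> [5, 38]
enqueue(48) -> [5, 38, 48]
enqueue(26) -> [5, 38, 48, 26]
dequeue()->5, [38, 48, 26]
enqueue(29) -> [38, 48, 26, 29]
dequeue()->38, [48, 26, 29]
enqueue(14) -> [48, 26, 29, 14]
enqueue(38) -> [48, 26, 29, 14, 38]

Final queue: [48, 26, 29, 14, 38]


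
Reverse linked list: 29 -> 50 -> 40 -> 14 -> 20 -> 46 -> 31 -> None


Step 1: curr=29, set curr.next=prev(None) | reversed so far: 29
Step 2: curr=50, set curr.next=prev(29) | reversed so far: 50 -> 29
Step 3: curr=40, set curr.next=prev(50) | reversed so far: 40 -> 50 -> 29
Step 4: curr=14, set curr.next=prev(40) | reversed so far: 14 -> 40 -> 50 -> 29
Step 5: curr=20, set curr.next=prev(14) | reversed so far: 20 -> 14 -> 40 -> 50 -> 29
Step 6: curr=46, set curr.next=prev(20) | reversed so far: 46 -> 20 -> 14 -> 40 -> 50 -> 29
Step 7: curr=31, set curr.next=prev(46) | reversed so far: 31 -> 46 -> 20 -> 14 -> 40 -> 50 -> 29

31 -> 46 -> 20 -> 14 -> 40 -> 50 -> 29 -> None


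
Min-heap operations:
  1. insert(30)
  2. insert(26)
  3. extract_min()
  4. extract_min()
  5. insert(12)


insert(30) -> [30]
insert(26) -> [26, 30]
extract_min()->26, [30]
extract_min()->30, []
insert(12) -> [12]

Final heap: [12]


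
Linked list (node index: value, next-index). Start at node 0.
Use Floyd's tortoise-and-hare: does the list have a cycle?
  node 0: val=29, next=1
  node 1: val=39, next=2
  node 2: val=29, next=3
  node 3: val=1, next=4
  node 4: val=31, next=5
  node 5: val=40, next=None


Floyd's tortoise (slow, +1) and hare (fast, +2):
  init: slow=0, fast=0
  step 1: slow=1, fast=2
  step 2: slow=2, fast=4
  step 3: fast 4->5->None, no cycle

Cycle: no


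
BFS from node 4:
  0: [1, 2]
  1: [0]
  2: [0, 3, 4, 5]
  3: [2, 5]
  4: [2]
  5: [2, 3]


Visit 4, enqueue [2]
Visit 2, enqueue [0, 3, 5]
Visit 0, enqueue [1]
Visit 3, enqueue []
Visit 5, enqueue []
Visit 1, enqueue []

BFS order: [4, 2, 0, 3, 5, 1]
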